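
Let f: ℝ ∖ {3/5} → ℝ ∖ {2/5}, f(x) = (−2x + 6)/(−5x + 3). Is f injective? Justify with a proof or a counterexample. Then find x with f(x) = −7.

27/37

Suppose f(x_1) = f(x_2). Cross-multiplying: (−2x_1 + 6)(−5x_2 + 3) = (−2x_2 + 6)(−5x_1 + 3).
Expanding both sides and cancelling the symmetric terms leaves 24·(x_1 − x_2) = 0. Since 24 ≠ 0, x_1 = x_2. So f is injective.
Solving f(x) = −7: cross-multiplying gives −2x + 6 = −7(−5x + 3), which rearranges to −37x = −27, so x = 27/37.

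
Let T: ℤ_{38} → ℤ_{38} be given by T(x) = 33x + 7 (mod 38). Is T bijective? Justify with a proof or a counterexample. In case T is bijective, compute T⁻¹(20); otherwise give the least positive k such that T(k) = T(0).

If T(x_1) = T(x_2), then 33x_1 ≡ 33x_2 (mod 38). Because gcd(33, 38) = 1, we may cancel 33 to get x_1 ≡ x_2 (mod 38).
We now compute 33⁻¹ mod 38 explicitly. Euclid's algorithm: 38 = 1·33 + 5, 33 = 6·5 + 3, 5 = 1·3 + 2, 3 = 1·2 + 1; back-substituting gives 1 = 15·33 − 13·38, so 33⁻¹ ≡ 15 (mod 38).
For any y ∈ ℤ_{38}, x = 15(y − 7) mod 38 satisfies T(x) = 33·15(y − 7) + 7 ≡ y (since 33·15 ≡ 1 mod 38). So every y has a preimage.
Therefore T is bijective.
Since T is bijective, we compute T⁻¹(20): solve 33x + 7 ≡ 20 (mod 38), i.e. 33x ≡ 13 (mod 38).
Multiplying by 33⁻¹ = 15 gives x ≡ 15·13 = 195 = 5·38 + 5 ≡ 5 (mod 38).
Check: T(5) = 33·5 + 7 = 172 = 4·38 + 20 ≡ 20 (mod 38).

5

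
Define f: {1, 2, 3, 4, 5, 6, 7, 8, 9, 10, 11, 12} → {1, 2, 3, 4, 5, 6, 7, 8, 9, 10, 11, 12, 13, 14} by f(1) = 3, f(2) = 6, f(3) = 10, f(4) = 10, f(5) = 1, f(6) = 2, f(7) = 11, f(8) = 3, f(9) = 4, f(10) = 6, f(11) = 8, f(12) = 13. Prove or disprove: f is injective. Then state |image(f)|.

9

f(3) = 10 = f(4) with 3 ≠ 4, so f is not injective.
The image of f is {1, 2, 3, 4, 6, 8, 10, 11, 13}, which has 9 elements.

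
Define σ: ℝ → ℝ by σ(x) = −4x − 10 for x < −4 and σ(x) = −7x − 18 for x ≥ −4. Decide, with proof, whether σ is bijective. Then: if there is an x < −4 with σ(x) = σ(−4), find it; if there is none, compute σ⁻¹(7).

-5

Both pieces are strictly decreasing (slopes −4 and −7), so each is injective on its own interval.
The left piece maps (−∞, −4) onto (6, ∞); the right piece maps [−4, ∞) onto (−∞, 10].
These images overlap. In particular σ(−4) = 10 (right piece), and solving −4x − 10 = 10 on the left piece gives x = −5 < −4.
So σ(−5) = σ(−4) with −5 ≠ −4, and σ is not injective, hence not bijective. This x = −5 is the requested value below −4.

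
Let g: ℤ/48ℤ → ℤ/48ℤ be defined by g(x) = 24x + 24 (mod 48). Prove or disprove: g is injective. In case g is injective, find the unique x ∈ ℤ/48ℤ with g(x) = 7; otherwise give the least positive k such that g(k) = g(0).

2

Recall that injectivity means: for all s, t in the domain, g(s) = g(t) implies s = t.
We have gcd(24, 48) = 24 > 1. Taking s = 0 and t = 2: g(0) = 24 and g(2) = 24·2 + 24 = 72 ≡ 24 (mod 48).
So g(0) = g(2) while 0 ≠ 2, so g is not injective.
Since g is not injective, we find the least positive k with g(k) = g(0): this means 24k ≡ 0 (mod 48), i.e. 48 ∣ 24k. Since gcd(24, 48) = 24, dividing through by 24 this holds exactly when 2 ∣ k.
The smallest positive such k is 2.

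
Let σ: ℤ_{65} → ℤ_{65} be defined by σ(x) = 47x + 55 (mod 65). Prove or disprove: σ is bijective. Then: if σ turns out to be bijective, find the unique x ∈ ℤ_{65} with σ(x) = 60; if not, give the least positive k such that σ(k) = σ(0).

Recall that σ is injective if σ(s) = σ(t) implies s = t.
Suppose σ(s) = σ(t) in ℤ_{65}. Then 47s + 55 ≡ 47t + 55 (mod 65), therefore 47(s − t) ≡ 0 (mod 65).
Since gcd(47, 65) = 1, 47 is invertible modulo 65, hence s − t ≡ 0 (mod 65), i.e. s = t.
We now compute 47⁻¹ mod 65 explicitly. Euclid's algorithm: 65 = 1·47 + 18, 47 = 2·18 + 11, 18 = 1·11 + 7, 11 = 1·7 + 4, 7 = 1·4 + 3, 4 = 1·3 + 1; back-substituting gives 1 = 18·47 − 13·65, so 47⁻¹ ≡ 18 (mod 65).
For any y ∈ ℤ_{65}, x = 18(y − 55) mod 65 satisfies σ(x) = 47·18(y − 55) + 55 ≡ y (since 47·18 ≡ 1 mod 65). So every y has a preimage.
Therefore σ is bijective.
Since σ is bijective, we compute σ⁻¹(60): solve 47x + 55 ≡ 60 (mod 65), i.e. 47x ≡ 5 (mod 65).
Multiplying by 47⁻¹ = 18 gives x ≡ 18·5 = 90 = 1·65 + 25 ≡ 25 (mod 65).
Check: σ(25) = 47·25 + 55 = 1230 = 18·65 + 60 ≡ 60 (mod 65).

25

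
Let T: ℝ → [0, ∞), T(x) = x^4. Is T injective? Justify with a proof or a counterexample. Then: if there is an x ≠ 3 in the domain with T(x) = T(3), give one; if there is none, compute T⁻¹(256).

-3

T(3) = 81 = (−3)^4 = T(−3) (since 4 is even), with 3 ≠ −3. So T is not injective.
For the follow-up, such an x exists: taking x = −3 ∈ ℝ gives T(−3) = 81 = T(3) with −3 ≠ 3.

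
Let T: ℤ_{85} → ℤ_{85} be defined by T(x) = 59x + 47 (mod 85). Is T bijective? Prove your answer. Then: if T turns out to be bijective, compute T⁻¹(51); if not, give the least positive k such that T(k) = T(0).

Recall: T is injective when T(u) = T(v) forces u = v.
If T(u) = T(v), then 59u ≡ 59v (mod 85). Because gcd(59, 85) = 1, we may cancel 59 to get u ≡ v (mod 85).
We now compute 59⁻¹ mod 85 explicitly. Euclid's algorithm: 85 = 1·59 + 26, 59 = 2·26 + 7, 26 = 3·7 + 5, 7 = 1·5 + 2, 5 = 2·2 + 1; back-substituting gives 1 = 49·59 − 34·85, so 59⁻¹ ≡ 49 (mod 85).
Then y ↦ 49(y − 47) is a two-sided inverse to T, so every y ∈ ℤ_{85} has a preimage.
So T is bijective.
Since T is bijective, we compute T⁻¹(51): solve 59x + 47 ≡ 51 (mod 85), i.e. 59x ≡ 4 (mod 85).
Multiplying by 59⁻¹ = 49 gives x ≡ 49·4 = 196 = 2·85 + 26 ≡ 26 (mod 85).
Check: T(26) = 59·26 + 47 = 1581 = 18·85 + 51 ≡ 51 (mod 85).

26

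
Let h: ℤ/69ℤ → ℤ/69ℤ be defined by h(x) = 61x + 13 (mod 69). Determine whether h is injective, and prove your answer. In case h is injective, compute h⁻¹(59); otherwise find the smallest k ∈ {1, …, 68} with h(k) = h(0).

46

If h(a) = h(b), then 61a ≡ 61b (mod 69). Because gcd(61, 69) = 1, we may cancel 61 to get a ≡ b (mod 69).
Thus h is injective.
We now compute 61⁻¹ mod 69 explicitly. Euclid's algorithm: 69 = 1·61 + 8, 61 = 7·8 + 5, 8 = 1·5 + 3, 5 = 1·3 + 2, 3 = 1·2 + 1; back-substituting gives 1 = 43·61 − 38·69, so 61⁻¹ ≡ 43 (mod 69).
Since h is injective, we find h⁻¹(59): we need 61x ≡ 59 − 13 ≡ 46 (mod 69). Using 61⁻¹ = 43: x ≡ 43·46 = 1978 = 28·69 + 46, so x = 46.
Check: h(46) = 61·46 + 13 = 2819 = 40·69 + 59 ≡ 59 (mod 69).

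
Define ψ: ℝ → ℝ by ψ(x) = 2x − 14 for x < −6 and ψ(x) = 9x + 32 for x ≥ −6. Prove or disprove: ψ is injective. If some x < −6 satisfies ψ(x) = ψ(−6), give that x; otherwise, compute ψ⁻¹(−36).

Both pieces are strictly increasing (slopes 2 and 9), so each is injective on its own interval.
The left piece maps (−∞, −6) onto (−∞, −26); the right piece maps [−6, ∞) onto [−22, ∞).
These images are disjoint, so no value is attained by both pieces. Hence ψ is injective.
Because the two images are disjoint, no x < −6 has ψ(x) = ψ(−6), so we compute ψ⁻¹(−36): −36 lies in (−∞, −26), so solve 2x − 14 = −36: x = (−36 + 14)/2 = −11.

-11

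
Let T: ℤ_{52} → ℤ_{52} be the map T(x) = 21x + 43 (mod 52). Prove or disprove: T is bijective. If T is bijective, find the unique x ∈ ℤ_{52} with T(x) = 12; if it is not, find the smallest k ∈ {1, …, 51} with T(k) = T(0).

1

Suppose T(a) = T(b) in ℤ_{52}. Then 21a + 43 ≡ 21b + 43 (mod 52), so 21(a − b) ≡ 0 (mod 52).
Since gcd(21, 52) = 1, 21 is invertible modulo 52, therefore a − b ≡ 0 (mod 52), i.e. a = b.
We now compute 21⁻¹ mod 52 explicitly. Euclid's algorithm: 52 = 2·21 + 10, 21 = 2·10 + 1; back-substituting gives 1 = 5·21 − 2·52, so 21⁻¹ ≡ 5 (mod 52).
For any y ∈ ℤ_{52}, x = 5(y − 43) mod 52 satisfies T(x) = 21·5(y − 43) + 43 ≡ y (since 21·5 ≡ 1 mod 52). So every y has a preimage.
Hence T is bijective.
Since T is bijective, we compute T⁻¹(12): solve 21x + 43 ≡ 12 (mod 52), i.e. 21x ≡ 21 (mod 52).
Multiplying by 21⁻¹ = 5 gives x ≡ 5·21 = 105 = 2·52 + 1 ≡ 1 (mod 52).
Check: T(1) = 21·1 + 43 = 64 = 1·52 + 12 ≡ 12 (mod 52).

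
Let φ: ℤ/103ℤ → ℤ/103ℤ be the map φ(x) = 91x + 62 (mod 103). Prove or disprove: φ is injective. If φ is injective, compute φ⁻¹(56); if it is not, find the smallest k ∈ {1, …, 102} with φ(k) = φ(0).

If φ(a) = φ(b), then 91a ≡ 91b (mod 103). Because gcd(91, 103) = 1, we may cancel 91 to get a ≡ b (mod 103).
Hence φ is injective.
We now compute 91⁻¹ mod 103 explicitly. Euclid's algorithm: 103 = 1·91 + 12, 91 = 7·12 + 7, 12 = 1·7 + 5, 7 = 1·5 + 2, 5 = 2·2 + 1; back-substituting gives 1 = 60·91 − 53·103, so 91⁻¹ ≡ 60 (mod 103).
Since φ is injective, we compute φ⁻¹(56): solve 91x + 62 ≡ 56 (mod 103), i.e. 91x ≡ 97 (mod 103).
Multiplying by 91⁻¹ = 60 gives x ≡ 60·97 = 5820 = 56·103 + 52 ≡ 52 (mod 103).
Check: φ(52) = 91·52 + 62 = 4794 = 46·103 + 56 ≡ 56 (mod 103).

52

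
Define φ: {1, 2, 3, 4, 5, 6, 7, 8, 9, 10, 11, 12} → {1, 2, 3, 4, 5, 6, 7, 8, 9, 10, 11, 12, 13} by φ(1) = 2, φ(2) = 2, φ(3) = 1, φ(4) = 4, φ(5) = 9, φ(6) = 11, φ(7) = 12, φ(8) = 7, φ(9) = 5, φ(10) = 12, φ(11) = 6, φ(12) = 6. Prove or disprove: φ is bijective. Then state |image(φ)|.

φ(1) = 2 = φ(2) with 1 ≠ 2, so φ is not injective, hence not bijective.
The image of φ is {1, 2, 4, 5, 6, 7, 9, 11, 12}, which has 9 elements.

9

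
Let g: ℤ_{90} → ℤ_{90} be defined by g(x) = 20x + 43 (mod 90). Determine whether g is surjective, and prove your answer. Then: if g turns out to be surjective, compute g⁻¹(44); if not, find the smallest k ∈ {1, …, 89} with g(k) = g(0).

Since gcd(20, 90) = 10, we have 20x ≡ 0 (mod 10) for all x, so g(x) ≡ 3 (mod 10).
But 0 ≢ 3 (mod 10), so 0 ∈ ℤ_{90} has no preimage. Hence g is not surjective.
Since g is not surjective, we find the least positive k with g(k) = g(0): this means 20k ≡ 0 (mod 90), i.e. 90 ∣ 20k. Since gcd(20, 90) = 10, dividing through by 10 this holds exactly when 9 ∣ 2k, and as gcd(2, 9) = 1, exactly when 9 ∣ k.
The smallest positive such k is 9.

9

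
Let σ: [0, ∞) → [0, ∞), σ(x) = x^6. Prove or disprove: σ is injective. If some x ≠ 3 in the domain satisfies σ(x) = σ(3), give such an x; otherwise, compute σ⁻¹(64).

2

On [0, ∞), x ↦ x^6 is strictly increasing, so σ(s) = σ(t) forces s = t. Thus σ is injective.
Since x ↦ x^6 is strictly increasing on [0, ∞), it is injective there, so no x ≠ 3 in the domain has σ(x) = σ(3). We therefore compute σ⁻¹(64) = 64^{1/6} = 2 (indeed 2^6 = 64).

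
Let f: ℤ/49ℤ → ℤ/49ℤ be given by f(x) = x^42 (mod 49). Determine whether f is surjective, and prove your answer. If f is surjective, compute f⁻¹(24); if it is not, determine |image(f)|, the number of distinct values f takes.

f(1) = 1^42 = 1.
f(2): Repeated squaring mod 49: 2^1 ≡ 2, 2^2 ≡ 2² = 4, 2^4 ≡ 4² = 16, 2^8 ≡ 16² = 256 ≡ 11, 2^16 ≡ 11² = 121 ≡ 23, 2^32 ≡ 23² = 529 ≡ 39. Since 42 = 32 + 8 + 2, 2^42 ≡ 39·11·4: 39·11 = 429 ≡ 37, then 37·4 = 148 ≡ 1. So 2^42 ≡ 1 (mod 49).
So f(1) = f(2) = 1 while 1 ≠ 2, so f is not injective.
A non-injective map from the 49-element set ℤ/49ℤ to itself takes at most 48 distinct values, so it cannot be surjective. Therefore f is not surjective.
Since f is not surjective, we determine |image(f)|. Computing x^42 mod 49 for each x (by repeated squaring, reducing mod 49 at every step), the values f(0), f(1), …, f(48) are: 0, 1, 1, 1, 1, 1, 1, 0, 1, 1, 1, 1, 1, 1, 0, 1, 1, 1, 1, 1, 1, 0, 1, 1, 1, 1, 1, 1, 0, 1, 1, 1, 1, 1, 1, 0, 1, 1, 1, 1, 1, 1, 0, 1, 1, 1, 1, 1, 1.
The distinct values are {0, 1}; there are 2 of them.

2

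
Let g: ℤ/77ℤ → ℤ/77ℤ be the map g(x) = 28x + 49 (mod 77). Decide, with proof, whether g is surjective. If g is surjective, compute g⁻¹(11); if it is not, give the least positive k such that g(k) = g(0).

Since gcd(28, 77) = 7, we have 28x ≡ 0 (mod 7) for all x, so g(x) ≡ 0 (mod 7).
But 1 ≢ 0 (mod 7), so 1 ∈ ℤ/77ℤ has no preimage. So g is not surjective.
Since g is not surjective, we find the least positive k with g(k) = g(0): this means 28k ≡ 0 (mod 77), i.e. 77 ∣ 28k. Since gcd(28, 77) = 7, dividing through by 7 this holds exactly when 11 ∣ 4k, and as gcd(4, 11) = 1, exactly when 11 ∣ k.
The smallest positive such k is 11.

11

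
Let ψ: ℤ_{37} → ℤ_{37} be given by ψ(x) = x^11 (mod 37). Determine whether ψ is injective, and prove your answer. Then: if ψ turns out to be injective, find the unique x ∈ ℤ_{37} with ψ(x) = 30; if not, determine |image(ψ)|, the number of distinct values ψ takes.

Since 37 is prime, the nonzero elements of ℤ_{37} form a cyclic group of order 36.
As gcd(11, 36) = 1, raising to the 11th power is a bijection on this group: if s^11 ≡ t^11 then (st^{−1})^11 = 1, and the only element of order dividing gcd(11, 36) = 1 is 1, so s = t.
With ψ(0) = 0 this makes ψ injective on all of ℤ_{37}, hence bijective (finite equal-size domain and codomain). In particular ψ is injective.
Since ψ is injective, we find the preimage of 30. The inverse of x ↦ x^11 on (ℤ_{37})^× is x ↦ x^23, because 11·23 = 253 = 7·36 + 1 ≡ 1 (mod 36) and x^{36} = 1 for x ≠ 0 (Fermat). So ψ⁻¹(30) = 30^23 mod 37.
Repeated squaring mod 37: 30^1 ≡ 30, 30^2 ≡ 30² = 900 ≡ 12, 30^4 ≡ 12² = 144 ≡ 33, 30^8 ≡ 33² = 1089 ≡ 16, 30^16 ≡ 16² = 256 ≡ 34. Since 23 = 16 + 4 + 2 + 1, 30^23 ≡ 34·33·12·30: 34·33 = 1122 ≡ 12, then 12·12 = 144 ≡ 33, then 33·30 = 990 ≡ 28. So 30^23 ≡ 28 (mod 37).
Hence ψ⁻¹(30) = 28.

28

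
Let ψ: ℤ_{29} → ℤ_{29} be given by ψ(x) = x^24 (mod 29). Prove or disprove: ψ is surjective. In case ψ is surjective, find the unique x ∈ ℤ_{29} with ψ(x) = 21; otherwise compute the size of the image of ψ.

8

ψ(2): Repeated squaring mod 29: 2^1 ≡ 2, 2^2 ≡ 2² = 4, 2^4 ≡ 4² = 16, 2^8 ≡ 16² = 256 ≡ 24, 2^16 ≡ 24² = 576 ≡ 25. Since 24 = 16 + 8, 2^24 ≡ 25·24: 25·24 = 600 ≡ 20. So 2^24 ≡ 20 (mod 29).
ψ(5): Repeated squaring mod 29: 5^1 ≡ 5, 5^2 ≡ 5² = 25, 5^4 ≡ 25² = 625 ≡ 16, 5^8 ≡ 16² = 256 ≡ 24, 5^16 ≡ 24² = 576 ≡ 25. Since 24 = 16 + 8, 5^24 ≡ 25·24: 25·24 = 600 ≡ 20. So 5^24 ≡ 20 (mod 29).
So ψ(2) = ψ(5) = 20 while 2 ≠ 5, thus ψ is not injective.
A non-injective map from the 29-element set ℤ_{29} to itself takes at most 28 distinct values, so it cannot be surjective. Hence ψ is not surjective.
Since ψ is not surjective, we determine |image(ψ)|. Computing x^24 mod 29 for each x (by repeated squaring, reducing mod 29 at every step), the values ψ(0), ψ(1), …, ψ(28) are: 0, 1, 20, 24, 23, 20, 16, 24, 25, 25, 23, 7, 1, 7, 16, 16, 7, 1, 7, 23, 25, 25, 24, 16, 20, 23, 24, 20, 1.
The distinct values are {0, 1, 7, 16, 20, 23, 24, 25}; there are 8 of them.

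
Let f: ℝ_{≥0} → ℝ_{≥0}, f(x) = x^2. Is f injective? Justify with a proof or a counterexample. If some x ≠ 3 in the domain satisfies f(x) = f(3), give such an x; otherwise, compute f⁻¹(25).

5

On ℝ_{≥0}, x ↦ x^2 is strictly increasing, so f(s) = f(t) forces s = t. Hence f is injective.
Since x ↦ x^2 is strictly increasing on ℝ_{≥0}, it is injective there, so no x ≠ 3 in the domain has f(x) = f(3). We therefore compute f⁻¹(25) = 25^{1/2} = 5 (indeed 5^2 = 25).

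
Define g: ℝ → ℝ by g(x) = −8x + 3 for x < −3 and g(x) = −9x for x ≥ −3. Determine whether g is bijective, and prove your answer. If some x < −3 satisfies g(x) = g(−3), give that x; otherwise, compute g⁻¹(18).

-2

Both pieces are strictly decreasing (slopes −8 and −9), so each is injective on its own interval.
The left piece maps (−∞, −3) onto (27, ∞); the right piece maps [−3, ∞) onto (−∞, 27].
Since 27 = 27, the images partition ℝ: g is injective and surjective, hence bijective.
Because the two images are disjoint, no x < −3 has g(x) = g(−3), so we compute g⁻¹(18): 18 lies in (−∞, 27], so solve −9x = 18: x = (18 − 0)/(−9) = −2.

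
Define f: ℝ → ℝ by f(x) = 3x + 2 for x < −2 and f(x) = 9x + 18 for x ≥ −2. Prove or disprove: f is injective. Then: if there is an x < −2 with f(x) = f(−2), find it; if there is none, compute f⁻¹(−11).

-13/3

Both pieces are strictly increasing (slopes 3 and 9), so each is injective on its own interval.
The left piece maps (−∞, −2) onto (−∞, −4); the right piece maps [−2, ∞) onto [0, ∞).
These images are disjoint, so no value is attained by both pieces. Therefore f is injective.
Because the two images are disjoint, no x < −2 has f(x) = f(−2), so we compute f⁻¹(−11): −11 lies in (−∞, −4), so solve 3x + 2 = −11: x = (−11 − 2)/3 = −13/3.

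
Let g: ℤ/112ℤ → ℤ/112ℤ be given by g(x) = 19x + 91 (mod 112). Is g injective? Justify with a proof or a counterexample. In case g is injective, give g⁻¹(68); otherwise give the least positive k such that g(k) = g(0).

99

By definition, g is injective if g(x_1) = g(x_2) implies x_1 = x_2.
Suppose g(x_1) = g(x_2) in ℤ/112ℤ. Then 19x_1 + 91 ≡ 19x_2 + 91 (mod 112), thus 19(x_1 − x_2) ≡ 0 (mod 112).
Since gcd(19, 112) = 1, 19 is invertible modulo 112, so x_1 − x_2 ≡ 0 (mod 112), i.e. x_1 = x_2.
Therefore g is injective.
We now compute 19⁻¹ mod 112 explicitly. Euclid's algorithm: 112 = 5·19 + 17, 19 = 1·17 + 2, 17 = 8·2 + 1; back-substituting gives 1 = 59·19 − 10·112, so 19⁻¹ ≡ 59 (mod 112).
Since g is injective, we compute g⁻¹(68): solve 19x + 91 ≡ 68 (mod 112), i.e. 19x ≡ 89 (mod 112).
Multiplying by 19⁻¹ = 59 gives x ≡ 59·89 = 5251 = 46·112 + 99 ≡ 99 (mod 112).
Check: g(99) = 19·99 + 91 = 1972 = 17·112 + 68 ≡ 68 (mod 112).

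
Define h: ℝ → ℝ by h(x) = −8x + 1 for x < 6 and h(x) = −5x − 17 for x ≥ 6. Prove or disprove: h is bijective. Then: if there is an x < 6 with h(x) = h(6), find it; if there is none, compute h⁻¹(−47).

Both pieces are strictly decreasing (slopes −8 and −5), so each is injective on its own interval.
The left piece maps (−∞, 6) onto (−47, ∞); the right piece maps [6, ∞) onto (−∞, −47].
Since −47 = −47, the images partition ℝ: h is injective and surjective, hence bijective.
Because the two images are disjoint, no x < 6 has h(x) = h(6), so we compute h⁻¹(−47): −47 lies in (−∞, −47], so solve −5x − 17 = −47: x = (−47 + 17)/(−5) = 6.

6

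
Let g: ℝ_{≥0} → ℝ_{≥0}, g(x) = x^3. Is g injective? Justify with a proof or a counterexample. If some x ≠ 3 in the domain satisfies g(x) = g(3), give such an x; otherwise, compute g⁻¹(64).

On ℝ_{≥0}, x ↦ x^3 is strictly increasing, so g(x_1) = g(x_2) forces x_1 = x_2. So g is injective.
Since x ↦ x^3 is strictly increasing on ℝ_{≥0}, it is injective there, so no x ≠ 3 in the domain has g(x) = g(3). We therefore compute g⁻¹(64) = 64^{1/3} = 4 (indeed 4^3 = 64).

4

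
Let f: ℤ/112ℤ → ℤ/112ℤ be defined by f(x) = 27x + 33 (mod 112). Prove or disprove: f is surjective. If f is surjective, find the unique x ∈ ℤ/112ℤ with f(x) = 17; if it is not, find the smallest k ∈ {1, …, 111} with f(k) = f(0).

16

Recall: surjectivity means every element of the codomain has a preimage under f.
Since gcd(27, 112) = 1, 27 is invertible modulo 112. Euclid's algorithm: 112 = 4·27 + 4, 27 = 6·4 + 3, 4 = 1·3 + 1; back-substituting gives 1 = 83·27 − 20·112, so 27⁻¹ ≡ 83 (mod 112).
Then y ↦ 83(y − 33) is a two-sided inverse to f, so every y ∈ ℤ/112ℤ has a preimage.
Therefore f is surjective.
Since f is surjective, we find f⁻¹(17): we need 27x ≡ 17 − 33 ≡ 96 (mod 112). Using 27⁻¹ = 83: x ≡ 83·96 = 7968 = 71·112 + 16, so x = 16.
Check: f(16) = 27·16 + 33 = 465 = 4·112 + 17 ≡ 17 (mod 112).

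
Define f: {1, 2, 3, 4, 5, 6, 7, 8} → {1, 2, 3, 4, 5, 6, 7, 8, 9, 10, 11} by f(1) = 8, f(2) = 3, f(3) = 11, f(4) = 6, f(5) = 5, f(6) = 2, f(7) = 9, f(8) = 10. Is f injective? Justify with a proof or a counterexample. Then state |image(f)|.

8

The values f(1), …, f(8) are 8, 3, 11, 6, 5, 2, 9, 10 — all distinct.
So f(u) = f(v) only when u = v, and f is injective.
The image of f is {2, 3, 5, 6, 8, 9, 10, 11}, which has 8 elements.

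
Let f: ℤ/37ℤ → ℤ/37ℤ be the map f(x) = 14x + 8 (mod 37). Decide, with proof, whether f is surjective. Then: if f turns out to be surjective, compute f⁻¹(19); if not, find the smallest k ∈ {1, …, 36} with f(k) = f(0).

By definition, surjectivity means every element of the codomain has a preimage under f.
Since gcd(14, 37) = 1, 14 is invertible modulo 37. Euclid's algorithm: 37 = 2·14 + 9, 14 = 1·9 + 5, 9 = 1·5 + 4, 5 = 1·4 + 1; back-substituting gives 1 = 8·14 − 3·37, so 14⁻¹ ≡ 8 (mod 37).
Then y ↦ 8(y − 8) is a two-sided inverse to f, so every y ∈ ℤ/37ℤ has a preimage.
So f is surjective.
Since f is surjective, we compute f⁻¹(19): solve 14x + 8 ≡ 19 (mod 37), i.e. 14x ≡ 11 (mod 37).
Multiplying by 14⁻¹ = 8 gives x ≡ 8·11 = 88 = 2·37 + 14 ≡ 14 (mod 37).
Check: f(14) = 14·14 + 8 = 204 = 5·37 + 19 ≡ 19 (mod 37).

14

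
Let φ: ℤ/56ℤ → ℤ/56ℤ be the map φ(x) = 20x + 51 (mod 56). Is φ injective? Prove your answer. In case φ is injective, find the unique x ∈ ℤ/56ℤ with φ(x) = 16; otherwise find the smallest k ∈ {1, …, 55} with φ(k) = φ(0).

We have gcd(20, 56) = 4 > 1. Taking x_1 = 0 and x_2 = 14: φ(0) = 51 and φ(14) = 20·14 + 51 = 331 ≡ 51 (mod 56).
So φ(0) = φ(14) while 0 ≠ 14, so φ is not injective.
Since φ is not injective, we find the least positive k with φ(k) = φ(0): this means 20k ≡ 0 (mod 56), i.e. 56 ∣ 20k. Since gcd(20, 56) = 4, dividing through by 4 this holds exactly when 14 ∣ 5k, and as gcd(5, 14) = 1, exactly when 14 ∣ k.
The smallest positive such k is 14.

14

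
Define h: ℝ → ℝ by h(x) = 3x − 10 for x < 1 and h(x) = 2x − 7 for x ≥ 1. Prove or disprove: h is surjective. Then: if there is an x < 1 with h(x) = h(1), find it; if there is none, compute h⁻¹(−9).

Both pieces are strictly increasing (slopes 3 and 2), so each is injective on its own interval.
The left piece maps (−∞, 1) onto (−∞, −7); the right piece maps [1, ∞) onto [−5, ∞).
The union (−∞, −7) ∪ [−5, ∞) omits the interval between −7 and −5; in particular −7 has no preimage. So h is not surjective.
Because the two images are disjoint, no x < 1 has h(x) = h(1), so we compute h⁻¹(−9): −9 lies in (−∞, −7), so solve 3x − 10 = −9: x = (−9 + 10)/3 = 1/3.

1/3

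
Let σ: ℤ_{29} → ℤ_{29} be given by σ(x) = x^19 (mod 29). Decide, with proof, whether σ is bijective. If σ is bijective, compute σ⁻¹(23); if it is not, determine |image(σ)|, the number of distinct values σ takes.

16

Since 29 is prime, the nonzero elements of ℤ_{29} form a cyclic group of order 28.
As gcd(19, 28) = 1, raising to the 19th power is a bijection on this group: if a^19 ≡ b^19 then (ab^{−1})^19 = 1, and the only element of order dividing gcd(19, 28) = 1 is 1, so a = b.
With σ(0) = 0 this makes σ injective on all of ℤ_{29}, hence bijective (finite equal-size domain and codomain). In particular σ is bijective.
Since σ is bijective, we find the preimage of 23. The inverse of x ↦ x^19 on (ℤ_{29})^× is x ↦ x^3, because 19·3 = 57 = 2·28 + 1 ≡ 1 (mod 28) and x^{28} = 1 for x ≠ 0 (Fermat). So σ⁻¹(23) = 23^3 mod 29.
Repeated squaring mod 29: 23^1 ≡ 23, 23^2 ≡ 23² = 529 ≡ 7. Since 3 = 2 + 1, 23^3 ≡ 7·23: 7·23 = 161 ≡ 16. So 23^3 ≡ 16 (mod 29).
Hence σ⁻¹(23) = 16.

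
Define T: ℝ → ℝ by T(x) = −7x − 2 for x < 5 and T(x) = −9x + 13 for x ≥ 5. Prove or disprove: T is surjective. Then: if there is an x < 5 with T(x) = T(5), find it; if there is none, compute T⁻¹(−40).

Both pieces are strictly decreasing (slopes −7 and −9), so each is injective on its own interval.
The left piece maps (−∞, 5) onto (−37, ∞); the right piece maps [5, ∞) onto (−∞, −32].
The union (−37, ∞) ∪ (−∞, −32] covers ℝ, so T is surjective.
For the follow-up: the images overlap, so an x < 5 with T(x) = T(5) exists. T(5) = −32; solving −7x − 2 = −32 for x < 5 gives x = (−32 + 2)/(−7) = 30/7.

30/7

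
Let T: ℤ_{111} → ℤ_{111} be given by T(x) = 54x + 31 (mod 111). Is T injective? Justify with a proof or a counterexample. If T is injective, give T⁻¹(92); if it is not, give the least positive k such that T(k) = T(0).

37

By definition, injectivity means: for all x_1, x_2 in the domain, T(x_1) = T(x_2) implies x_1 = x_2.
We have gcd(54, 111) = 3 > 1. Taking x_1 = 0 and x_2 = 37: T(0) = 31 and T(37) = 54·37 + 31 = 2029 ≡ 31 (mod 111).
So T(0) = T(37) while 0 ≠ 37, hence T is not injective.
Since T is not injective, we find the least positive k with T(k) = T(0): this means 54k ≡ 0 (mod 111), i.e. 111 ∣ 54k. Since gcd(54, 111) = 3, dividing through by 3 this holds exactly when 37 ∣ 18k, and as gcd(18, 37) = 1, exactly when 37 ∣ k.
The smallest positive such k is 37.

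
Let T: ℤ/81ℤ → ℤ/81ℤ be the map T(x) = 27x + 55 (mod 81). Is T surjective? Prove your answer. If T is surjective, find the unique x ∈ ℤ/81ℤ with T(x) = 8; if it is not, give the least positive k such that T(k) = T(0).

3

By definition, T is surjective if every y in the codomain equals T(x) for some x in the domain.
Since gcd(27, 81) = 27, we have 27x ≡ 0 (mod 27) for all x, so T(x) ≡ 1 (mod 27).
But 0 ≢ 1 (mod 27), so 0 ∈ ℤ/81ℤ has no preimage. So T is not surjective.
Since T is not surjective, we find the least positive k with T(k) = T(0): this means 27k ≡ 0 (mod 81), i.e. 81 ∣ 27k. Since gcd(27, 81) = 27, dividing through by 27 this holds exactly when 3 ∣ k.
The smallest positive such k is 3.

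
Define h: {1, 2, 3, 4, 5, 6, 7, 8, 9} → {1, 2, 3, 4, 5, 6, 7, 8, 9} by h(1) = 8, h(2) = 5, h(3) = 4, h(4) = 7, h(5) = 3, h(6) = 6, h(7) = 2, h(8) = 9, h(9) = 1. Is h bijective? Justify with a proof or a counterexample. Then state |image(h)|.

The values 8, 5, 4, 7, 3, 6, 2, 9, 1 are a permutation of {1, 2, 3, 4, 5, 6, 7, 8, 9}: each element appears exactly once.
So h is injective and surjective, hence bijective.
The image of h is {1, 2, 3, 4, 5, 6, 7, 8, 9}, which has 9 elements.

9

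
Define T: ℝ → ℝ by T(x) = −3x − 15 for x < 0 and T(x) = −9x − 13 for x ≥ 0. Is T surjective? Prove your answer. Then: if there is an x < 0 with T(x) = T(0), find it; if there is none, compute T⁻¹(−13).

Both pieces are strictly decreasing (slopes −3 and −9), so each is injective on its own interval.
The left piece maps (−∞, 0) onto (−15, ∞); the right piece maps [0, ∞) onto (−∞, −13].
The union (−15, ∞) ∪ (−∞, −13] covers ℝ, so T is surjective.
For the follow-up: the images overlap, so an x < 0 with T(x) = T(0) exists. T(0) = −13; solving −3x − 15 = −13 for x < 0 gives x = (−13 + 15)/(−3) = −2/3.

-2/3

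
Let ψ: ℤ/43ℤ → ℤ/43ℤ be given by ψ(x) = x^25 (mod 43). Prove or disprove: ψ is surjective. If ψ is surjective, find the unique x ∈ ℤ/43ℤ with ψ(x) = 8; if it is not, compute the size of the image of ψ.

Since 43 is prime, the nonzero elements of ℤ/43ℤ form a cyclic group of order 42.
As gcd(25, 42) = 1, raising to the 25th power is a bijection on this group: if a^25 ≡ b^25 then (ab^{−1})^25 = 1, and the only element of order dividing gcd(25, 42) = 1 is 1, so a = b.
With ψ(0) = 0 this makes ψ injective on all of ℤ/43ℤ, hence bijective (finite equal-size domain and codomain). In particular ψ is surjective.
Since ψ is surjective, we find the preimage of 8. The inverse of x ↦ x^25 on (ℤ/43ℤ)^× is x ↦ x^37, because 25·37 = 925 = 22·42 + 1 ≡ 1 (mod 42) and x^{42} = 1 for x ≠ 0 (Fermat). So ψ⁻¹(8) = 8^37 mod 43.
Repeated squaring mod 43: 8^1 ≡ 8, 8^2 ≡ 8² = 64 ≡ 21, 8^4 ≡ 21² = 441 ≡ 11, 8^8 ≡ 11² = 121 ≡ 35, 8^16 ≡ 35² = 1225 ≡ 21, 8^32 ≡ 21² = 441 ≡ 11. Since 37 = 32 + 4 + 1, 8^37 ≡ 11·11·8: 11·11 = 121 ≡ 35, then 35·8 = 280 ≡ 22. So 8^37 ≡ 22 (mod 43).
Hence ψ⁻¹(8) = 22.

22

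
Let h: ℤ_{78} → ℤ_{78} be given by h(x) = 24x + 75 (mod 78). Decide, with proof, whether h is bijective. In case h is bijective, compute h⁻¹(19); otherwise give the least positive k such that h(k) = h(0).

13

We have gcd(24, 78) = 6 > 1. Taking a = 0 and b = 13: h(0) = 75 and h(13) = 24·13 + 75 = 387 ≡ 75 (mod 78).
So h(0) = h(13) while 0 ≠ 13, so h is not injective, hence not bijective.
Since h is not bijective, we find the least positive k with h(k) = h(0): this means 24k ≡ 0 (mod 78), i.e. 78 ∣ 24k. Since gcd(24, 78) = 6, dividing through by 6 this holds exactly when 13 ∣ 4k, and as gcd(4, 13) = 1, exactly when 13 ∣ k.
The smallest positive such k is 13.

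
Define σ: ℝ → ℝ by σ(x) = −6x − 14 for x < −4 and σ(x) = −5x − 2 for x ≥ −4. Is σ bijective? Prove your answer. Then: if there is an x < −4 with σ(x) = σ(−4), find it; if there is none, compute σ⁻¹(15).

Both pieces are strictly decreasing (slopes −6 and −5), so each is injective on its own interval.
The left piece maps (−∞, −4) onto (10, ∞); the right piece maps [−4, ∞) onto (−∞, 18].
These images overlap. In particular σ(−4) = 18 (right piece), and solving −6x − 14 = 18 on the left piece gives x = −16/3 < −4.
So σ(−16/3) = σ(−4) with −16/3 ≠ −4, and σ is not injective, hence not bijective. This x = −16/3 is the requested value below −4.

-16/3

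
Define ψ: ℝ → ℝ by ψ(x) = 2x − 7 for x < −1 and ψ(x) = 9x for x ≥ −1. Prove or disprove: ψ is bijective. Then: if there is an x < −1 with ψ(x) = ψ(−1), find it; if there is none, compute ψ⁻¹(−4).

-4/9

Both pieces are strictly increasing (slopes 2 and 9), so each is injective on its own interval.
The left piece maps (−∞, −1) onto (−∞, −9); the right piece maps [−1, ∞) onto [−9, ∞).
Since −9 = −9, the images partition ℝ: ψ is injective and surjective, hence bijective.
Because the two images are disjoint, no x < −1 has ψ(x) = ψ(−1), so we compute ψ⁻¹(−4): −4 lies in [−9, ∞), so solve 9x = −4: x = (−4 − 0)/9 = −4/9.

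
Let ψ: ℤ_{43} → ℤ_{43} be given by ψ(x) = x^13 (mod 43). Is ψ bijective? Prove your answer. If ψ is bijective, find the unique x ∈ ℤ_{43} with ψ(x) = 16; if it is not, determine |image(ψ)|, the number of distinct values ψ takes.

Since 43 is prime, the nonzero elements of ℤ_{43} form a cyclic group of order 42.
As gcd(13, 42) = 1, raising to the 13th power is a bijection on this group: if u^13 ≡ v^13 then (uv^{−1})^13 = 1, and the only element of order dividing gcd(13, 42) = 1 is 1, so u = v.
With ψ(0) = 0 this makes ψ injective on all of ℤ_{43}, hence bijective (finite equal-size domain and codomain). In particular ψ is bijective.
Since ψ is bijective, we find the preimage of 16. The inverse of x ↦ x^13 on (ℤ_{43})^× is x ↦ x^13, because 13·13 = 169 = 4·42 + 1 ≡ 1 (mod 42) and x^{42} = 1 for x ≠ 0 (Fermat). So ψ⁻¹(16) = 16^13 mod 43.
Repeated squaring mod 43: 16^1 ≡ 16, 16^2 ≡ 16² = 256 ≡ 41, 16^4 ≡ 41² = 1681 ≡ 4, 16^8 ≡ 4² = 16. Since 13 = 8 + 4 + 1, 16^13 ≡ 16·4·16: 16·4 = 64 ≡ 21, then 21·16 = 336 ≡ 35. So 16^13 ≡ 35 (mod 43).
Hence ψ⁻¹(16) = 35.

35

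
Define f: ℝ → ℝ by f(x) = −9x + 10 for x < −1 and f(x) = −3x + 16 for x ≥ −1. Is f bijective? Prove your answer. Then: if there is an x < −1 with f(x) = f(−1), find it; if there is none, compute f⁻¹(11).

5/3

Both pieces are strictly decreasing (slopes −9 and −3), so each is injective on its own interval.
The left piece maps (−∞, −1) onto (19, ∞); the right piece maps [−1, ∞) onto (−∞, 19].
Since 19 = 19, the images partition ℝ: f is injective and surjective, hence bijective.
Because the two images are disjoint, no x < −1 has f(x) = f(−1), so we compute f⁻¹(11): 11 lies in (−∞, 19], so solve −3x + 16 = 11: x = (11 − 16)/(−3) = 5/3.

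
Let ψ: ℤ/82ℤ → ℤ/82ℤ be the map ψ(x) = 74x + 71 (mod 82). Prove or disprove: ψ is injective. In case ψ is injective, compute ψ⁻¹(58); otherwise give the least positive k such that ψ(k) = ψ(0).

41

We have gcd(74, 82) = 2 > 1. Taking a = 0 and b = 41: ψ(0) = 71 and ψ(41) = 74·41 + 71 = 3105 ≡ 71 (mod 82).
So ψ(0) = ψ(41) while 0 ≠ 41, therefore ψ is not injective.
Since ψ is not injective, we find the least positive k with ψ(k) = ψ(0): this means 74k ≡ 0 (mod 82), i.e. 82 ∣ 74k. Since gcd(74, 82) = 2, dividing through by 2 this holds exactly when 41 ∣ 37k, and as gcd(37, 41) = 1, exactly when 41 ∣ k.
The smallest positive such k is 41.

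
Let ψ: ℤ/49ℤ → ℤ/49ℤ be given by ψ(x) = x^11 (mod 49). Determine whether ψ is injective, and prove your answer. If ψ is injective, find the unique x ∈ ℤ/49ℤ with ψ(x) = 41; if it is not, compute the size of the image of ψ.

ψ(0) = 0^11 = 0.
ψ(7): Repeated squaring mod 49: 7^1 ≡ 7, 7^2 ≡ 7² = 49 ≡ 0, 7^4 ≡ 0² = 0, 7^8 ≡ 0² = 0. Since 11 = 8 + 2 + 1, 7^11 ≡ 0·0·7: 0·0 = 0, then 0·7 = 0. So 7^11 ≡ 0 (mod 49).
So ψ(0) = ψ(7) = 0 while 0 ≠ 7, hence ψ is not injective.
Since ψ is not injective, we determine |image(ψ)|. Computing x^11 mod 49 for each x (by repeated squaring, reducing mod 49 at every step), the values ψ(0), ψ(1), …, ψ(48) are: 0, 1, 39, 12, 2, 17, 27, 0, 29, 46, 26, 16, 24, 6, 0, 8, 4, 40, 30, 31, 34, 0, 36, 11, 5, 44, 38, 13, 0, 15, 18, 19, 9, 45, 41, 0, 43, 25, 33, 23, 3, 20, 0, 22, 32, 47, 37, 10, 48.
The distinct values are {0, 1, 2, 3, 4, 5, 6, 8, 9, 10, 11, 12, 13, 15, 16, 17, 18, 19, 20, 22, 23, 24, 25, 26, 27, 29, 30, 31, 32, 33, 34, 36, 37, 38, 39, 40, 41, 43, 44, 45, 46, 47, 48}; there are 43 of them.

43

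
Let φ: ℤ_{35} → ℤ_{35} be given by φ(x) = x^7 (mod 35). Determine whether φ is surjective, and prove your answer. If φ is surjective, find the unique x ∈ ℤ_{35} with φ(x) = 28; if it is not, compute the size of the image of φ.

7

Computing x^7 mod 35 for each x (by repeated squaring, reducing mod 35 at every step), the values φ(0), φ(1), …, φ(34) are: 0, 1, 23, 17, 4, 5, 6, 28, 22, 9, 10, 11, 33, 27, 14, 15, 16, 3, 32, 19, 20, 21, 8, 2, 24, 25, 26, 13, 7, 29, 30, 31, 18, 12, 34.
Every element of ℤ_{35} appears exactly once in this list, so φ is a bijection, and in particular surjective.
Since φ is surjective, we read off the preimage of 28 from the same table: φ(7) = 28, so φ⁻¹(28) = 7.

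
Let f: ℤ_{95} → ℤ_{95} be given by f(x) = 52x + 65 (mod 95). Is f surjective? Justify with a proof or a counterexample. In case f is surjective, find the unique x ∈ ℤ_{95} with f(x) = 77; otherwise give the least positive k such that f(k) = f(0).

Since gcd(52, 95) = 1, 52 is invertible modulo 95. Euclid's algorithm: 95 = 1·52 + 43, 52 = 1·43 + 9, 43 = 4·9 + 7, 9 = 1·7 + 2, 7 = 3·2 + 1; back-substituting gives 1 = 53·52 − 29·95, so 52⁻¹ ≡ 53 (mod 95).
For any y ∈ ℤ_{95}, x = 53(y − 65) mod 95 satisfies f(x) = 52·53(y − 65) + 65 ≡ y (since 52·53 ≡ 1 mod 95). So every y has a preimage.
Therefore f is surjective.
Since f is surjective, we compute f⁻¹(77): solve 52x + 65 ≡ 77 (mod 95), i.e. 52x ≡ 12 (mod 95).
Multiplying by 52⁻¹ = 53 gives x ≡ 53·12 = 636 = 6·95 + 66 ≡ 66 (mod 95).
Check: f(66) = 52·66 + 65 = 3497 = 36·95 + 77 ≡ 77 (mod 95).

66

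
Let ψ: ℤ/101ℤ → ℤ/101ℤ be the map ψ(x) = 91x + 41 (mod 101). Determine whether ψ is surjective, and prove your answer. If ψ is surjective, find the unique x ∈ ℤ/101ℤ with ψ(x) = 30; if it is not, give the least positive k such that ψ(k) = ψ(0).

92

Since gcd(91, 101) = 1, 91 is invertible modulo 101. Euclid's algorithm: 101 = 1·91 + 10, 91 = 9·10 + 1; back-substituting gives 1 = 10·91 − 9·101, so 91⁻¹ ≡ 10 (mod 101).
For any y ∈ ℤ/101ℤ, x = 10(y − 41) mod 101 satisfies ψ(x) = 91·10(y − 41) + 41 ≡ y (since 91·10 ≡ 1 mod 101). So every y has a preimage.
Therefore ψ is surjective.
Since ψ is surjective, we compute ψ⁻¹(30): solve 91x + 41 ≡ 30 (mod 101), i.e. 91x ≡ 90 (mod 101).
Multiplying by 91⁻¹ = 10 gives x ≡ 10·90 = 900 = 8·101 + 92 ≡ 92 (mod 101).
Check: ψ(92) = 91·92 + 41 = 8413 = 83·101 + 30 ≡ 30 (mod 101).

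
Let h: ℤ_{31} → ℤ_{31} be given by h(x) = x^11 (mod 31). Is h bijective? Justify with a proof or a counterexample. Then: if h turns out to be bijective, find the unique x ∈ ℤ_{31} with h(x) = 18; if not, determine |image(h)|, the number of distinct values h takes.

Since 31 is prime, the nonzero elements of ℤ_{31} form a cyclic group of order 30.
As gcd(11, 30) = 1, raising to the 11th power is a bijection on this group: if s^11 ≡ t^11 then (st^{−1})^11 = 1, and the only element of order dividing gcd(11, 30) = 1 is 1, so s = t.
With h(0) = 0 this makes h injective on all of ℤ_{31}, hence bijective (finite equal-size domain and codomain). In particular h is bijective.
Since h is bijective, we find the preimage of 18. The inverse of x ↦ x^11 on (ℤ_{31})^× is x ↦ x^11, because 11·11 = 121 = 4·30 + 1 ≡ 1 (mod 30) and x^{30} = 1 for x ≠ 0 (Fermat). So h⁻¹(18) = 18^11 mod 31.
Repeated squaring mod 31: 18^1 ≡ 18, 18^2 ≡ 18² = 324 ≡ 14, 18^4 ≡ 14² = 196 ≡ 10, 18^8 ≡ 10² = 100 ≡ 7. Since 11 = 8 + 2 + 1, 18^11 ≡ 7·14·18: 7·14 = 98 ≡ 5, then 5·18 = 90 ≡ 28. So 18^11 ≡ 28 (mod 31).
Hence h⁻¹(18) = 28.

28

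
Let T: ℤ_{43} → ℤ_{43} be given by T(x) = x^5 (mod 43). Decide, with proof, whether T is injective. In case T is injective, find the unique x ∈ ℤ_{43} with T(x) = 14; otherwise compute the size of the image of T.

38

Since 43 is prime, the nonzero elements of ℤ_{43} form a cyclic group of order 42.
As gcd(5, 42) = 1, raising to the 5th power is a bijection on this group: if u^5 ≡ v^5 then (uv^{−1})^5 = 1, and the only element of order dividing gcd(5, 42) = 1 is 1, so u = v.
With T(0) = 0 this makes T injective on all of ℤ_{43}, hence bijective (finite equal-size domain and codomain). In particular T is injective.
Since T is injective, we find the preimage of 14. The inverse of x ↦ x^5 on (ℤ_{43})^× is x ↦ x^17, because 5·17 = 85 = 2·42 + 1 ≡ 1 (mod 42) and x^{42} = 1 for x ≠ 0 (Fermat). So T⁻¹(14) = 14^17 mod 43.
Repeated squaring mod 43: 14^1 ≡ 14, 14^2 ≡ 14² = 196 ≡ 24, 14^4 ≡ 24² = 576 ≡ 17, 14^8 ≡ 17² = 289 ≡ 31, 14^16 ≡ 31² = 961 ≡ 15. Since 17 = 16 + 1, 14^17 ≡ 15·14: 15·14 = 210 ≡ 38. So 14^17 ≡ 38 (mod 43).
Hence T⁻¹(14) = 38.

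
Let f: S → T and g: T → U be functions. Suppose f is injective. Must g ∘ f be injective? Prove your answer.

not injective

No. Take S = T = U = {1, 2}, f = identity (injective), and g(x) = 1 for every x.
Then (g ∘ f)(1) = 1 = (g ∘ f)(2) with 1 ≠ 2, so g ∘ f is not injective.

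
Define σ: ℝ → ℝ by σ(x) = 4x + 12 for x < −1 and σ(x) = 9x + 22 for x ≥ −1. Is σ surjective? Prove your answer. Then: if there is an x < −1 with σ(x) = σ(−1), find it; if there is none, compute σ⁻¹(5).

Both pieces are strictly increasing (slopes 4 and 9), so each is injective on its own interval.
The left piece maps (−∞, −1) onto (−∞, 8); the right piece maps [−1, ∞) onto [13, ∞).
The union (−∞, 8) ∪ [13, ∞) omits the interval between 8 and 13; in particular 8 has no preimage. So σ is not surjective.
Because the two images are disjoint, no x < −1 has σ(x) = σ(−1), so we compute σ⁻¹(5): 5 lies in (−∞, 8), so solve 4x + 12 = 5: x = (5 − 12)/4 = −7/4.

-7/4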